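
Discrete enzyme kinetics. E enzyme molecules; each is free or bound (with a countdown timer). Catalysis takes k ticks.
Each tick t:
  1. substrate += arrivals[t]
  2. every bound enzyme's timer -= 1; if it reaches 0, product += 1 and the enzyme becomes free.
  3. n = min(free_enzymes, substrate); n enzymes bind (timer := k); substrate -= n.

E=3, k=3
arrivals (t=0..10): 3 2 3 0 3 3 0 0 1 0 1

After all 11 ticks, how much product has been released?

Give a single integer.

t=0: arr=3 -> substrate=0 bound=3 product=0
t=1: arr=2 -> substrate=2 bound=3 product=0
t=2: arr=3 -> substrate=5 bound=3 product=0
t=3: arr=0 -> substrate=2 bound=3 product=3
t=4: arr=3 -> substrate=5 bound=3 product=3
t=5: arr=3 -> substrate=8 bound=3 product=3
t=6: arr=0 -> substrate=5 bound=3 product=6
t=7: arr=0 -> substrate=5 bound=3 product=6
t=8: arr=1 -> substrate=6 bound=3 product=6
t=9: arr=0 -> substrate=3 bound=3 product=9
t=10: arr=1 -> substrate=4 bound=3 product=9

Answer: 9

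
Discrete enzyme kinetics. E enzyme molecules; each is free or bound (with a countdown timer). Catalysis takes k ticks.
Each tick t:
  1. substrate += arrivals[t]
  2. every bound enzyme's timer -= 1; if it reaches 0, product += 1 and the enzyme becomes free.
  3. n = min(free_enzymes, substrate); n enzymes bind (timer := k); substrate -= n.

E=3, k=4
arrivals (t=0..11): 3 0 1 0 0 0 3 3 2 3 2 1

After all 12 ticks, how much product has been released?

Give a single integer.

t=0: arr=3 -> substrate=0 bound=3 product=0
t=1: arr=0 -> substrate=0 bound=3 product=0
t=2: arr=1 -> substrate=1 bound=3 product=0
t=3: arr=0 -> substrate=1 bound=3 product=0
t=4: arr=0 -> substrate=0 bound=1 product=3
t=5: arr=0 -> substrate=0 bound=1 product=3
t=6: arr=3 -> substrate=1 bound=3 product=3
t=7: arr=3 -> substrate=4 bound=3 product=3
t=8: arr=2 -> substrate=5 bound=3 product=4
t=9: arr=3 -> substrate=8 bound=3 product=4
t=10: arr=2 -> substrate=8 bound=3 product=6
t=11: arr=1 -> substrate=9 bound=3 product=6

Answer: 6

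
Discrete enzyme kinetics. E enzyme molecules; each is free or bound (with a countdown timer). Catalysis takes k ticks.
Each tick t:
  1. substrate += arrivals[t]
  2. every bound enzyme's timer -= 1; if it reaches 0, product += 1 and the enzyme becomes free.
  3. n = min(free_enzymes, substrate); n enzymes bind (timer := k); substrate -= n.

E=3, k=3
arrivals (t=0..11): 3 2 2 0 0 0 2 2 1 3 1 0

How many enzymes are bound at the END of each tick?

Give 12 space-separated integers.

Answer: 3 3 3 3 3 3 3 3 3 3 3 3

Derivation:
t=0: arr=3 -> substrate=0 bound=3 product=0
t=1: arr=2 -> substrate=2 bound=3 product=0
t=2: arr=2 -> substrate=4 bound=3 product=0
t=3: arr=0 -> substrate=1 bound=3 product=3
t=4: arr=0 -> substrate=1 bound=3 product=3
t=5: arr=0 -> substrate=1 bound=3 product=3
t=6: arr=2 -> substrate=0 bound=3 product=6
t=7: arr=2 -> substrate=2 bound=3 product=6
t=8: arr=1 -> substrate=3 bound=3 product=6
t=9: arr=3 -> substrate=3 bound=3 product=9
t=10: arr=1 -> substrate=4 bound=3 product=9
t=11: arr=0 -> substrate=4 bound=3 product=9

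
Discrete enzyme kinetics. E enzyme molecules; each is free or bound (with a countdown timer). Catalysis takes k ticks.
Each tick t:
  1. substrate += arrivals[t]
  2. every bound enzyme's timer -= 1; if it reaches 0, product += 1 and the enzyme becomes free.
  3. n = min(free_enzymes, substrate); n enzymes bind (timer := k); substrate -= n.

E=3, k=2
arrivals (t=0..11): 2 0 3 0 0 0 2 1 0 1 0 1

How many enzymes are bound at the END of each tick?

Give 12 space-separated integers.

t=0: arr=2 -> substrate=0 bound=2 product=0
t=1: arr=0 -> substrate=0 bound=2 product=0
t=2: arr=3 -> substrate=0 bound=3 product=2
t=3: arr=0 -> substrate=0 bound=3 product=2
t=4: arr=0 -> substrate=0 bound=0 product=5
t=5: arr=0 -> substrate=0 bound=0 product=5
t=6: arr=2 -> substrate=0 bound=2 product=5
t=7: arr=1 -> substrate=0 bound=3 product=5
t=8: arr=0 -> substrate=0 bound=1 product=7
t=9: arr=1 -> substrate=0 bound=1 product=8
t=10: arr=0 -> substrate=0 bound=1 product=8
t=11: arr=1 -> substrate=0 bound=1 product=9

Answer: 2 2 3 3 0 0 2 3 1 1 1 1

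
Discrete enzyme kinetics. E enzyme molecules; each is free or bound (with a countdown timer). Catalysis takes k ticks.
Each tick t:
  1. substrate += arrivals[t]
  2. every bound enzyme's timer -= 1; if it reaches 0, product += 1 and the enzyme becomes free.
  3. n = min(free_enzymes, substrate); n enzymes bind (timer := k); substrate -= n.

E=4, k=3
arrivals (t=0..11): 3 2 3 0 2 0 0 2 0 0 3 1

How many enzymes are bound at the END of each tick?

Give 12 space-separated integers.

t=0: arr=3 -> substrate=0 bound=3 product=0
t=1: arr=2 -> substrate=1 bound=4 product=0
t=2: arr=3 -> substrate=4 bound=4 product=0
t=3: arr=0 -> substrate=1 bound=4 product=3
t=4: arr=2 -> substrate=2 bound=4 product=4
t=5: arr=0 -> substrate=2 bound=4 product=4
t=6: arr=0 -> substrate=0 bound=3 product=7
t=7: arr=2 -> substrate=0 bound=4 product=8
t=8: arr=0 -> substrate=0 bound=4 product=8
t=9: arr=0 -> substrate=0 bound=2 product=10
t=10: arr=3 -> substrate=0 bound=3 product=12
t=11: arr=1 -> substrate=0 bound=4 product=12

Answer: 3 4 4 4 4 4 3 4 4 2 3 4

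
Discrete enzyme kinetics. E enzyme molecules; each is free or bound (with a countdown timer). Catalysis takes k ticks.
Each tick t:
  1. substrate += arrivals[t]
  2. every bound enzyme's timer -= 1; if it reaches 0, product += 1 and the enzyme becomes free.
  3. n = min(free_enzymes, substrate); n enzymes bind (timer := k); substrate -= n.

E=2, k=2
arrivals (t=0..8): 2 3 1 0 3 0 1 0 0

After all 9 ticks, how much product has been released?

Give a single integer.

t=0: arr=2 -> substrate=0 bound=2 product=0
t=1: arr=3 -> substrate=3 bound=2 product=0
t=2: arr=1 -> substrate=2 bound=2 product=2
t=3: arr=0 -> substrate=2 bound=2 product=2
t=4: arr=3 -> substrate=3 bound=2 product=4
t=5: arr=0 -> substrate=3 bound=2 product=4
t=6: arr=1 -> substrate=2 bound=2 product=6
t=7: arr=0 -> substrate=2 bound=2 product=6
t=8: arr=0 -> substrate=0 bound=2 product=8

Answer: 8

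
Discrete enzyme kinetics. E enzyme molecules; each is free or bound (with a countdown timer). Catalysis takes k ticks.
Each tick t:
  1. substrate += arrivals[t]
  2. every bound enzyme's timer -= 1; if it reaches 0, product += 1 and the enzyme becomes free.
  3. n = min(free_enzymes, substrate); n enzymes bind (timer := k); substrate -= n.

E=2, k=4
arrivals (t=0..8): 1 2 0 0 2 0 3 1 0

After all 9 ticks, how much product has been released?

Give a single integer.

Answer: 3

Derivation:
t=0: arr=1 -> substrate=0 bound=1 product=0
t=1: arr=2 -> substrate=1 bound=2 product=0
t=2: arr=0 -> substrate=1 bound=2 product=0
t=3: arr=0 -> substrate=1 bound=2 product=0
t=4: arr=2 -> substrate=2 bound=2 product=1
t=5: arr=0 -> substrate=1 bound=2 product=2
t=6: arr=3 -> substrate=4 bound=2 product=2
t=7: arr=1 -> substrate=5 bound=2 product=2
t=8: arr=0 -> substrate=4 bound=2 product=3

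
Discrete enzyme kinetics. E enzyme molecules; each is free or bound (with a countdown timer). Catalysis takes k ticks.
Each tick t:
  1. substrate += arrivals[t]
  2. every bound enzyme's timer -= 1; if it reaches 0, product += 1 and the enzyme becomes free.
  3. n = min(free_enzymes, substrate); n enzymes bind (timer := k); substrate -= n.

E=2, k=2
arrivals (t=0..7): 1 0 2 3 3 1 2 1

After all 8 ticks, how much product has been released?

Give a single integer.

t=0: arr=1 -> substrate=0 bound=1 product=0
t=1: arr=0 -> substrate=0 bound=1 product=0
t=2: arr=2 -> substrate=0 bound=2 product=1
t=3: arr=3 -> substrate=3 bound=2 product=1
t=4: arr=3 -> substrate=4 bound=2 product=3
t=5: arr=1 -> substrate=5 bound=2 product=3
t=6: arr=2 -> substrate=5 bound=2 product=5
t=7: arr=1 -> substrate=6 bound=2 product=5

Answer: 5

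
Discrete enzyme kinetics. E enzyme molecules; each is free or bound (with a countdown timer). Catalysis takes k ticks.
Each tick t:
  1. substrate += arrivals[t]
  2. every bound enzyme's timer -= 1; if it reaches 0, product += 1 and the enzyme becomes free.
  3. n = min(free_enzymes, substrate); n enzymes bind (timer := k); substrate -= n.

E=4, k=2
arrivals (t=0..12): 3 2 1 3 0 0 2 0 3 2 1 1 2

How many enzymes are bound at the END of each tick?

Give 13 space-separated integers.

Answer: 3 4 3 4 3 1 2 2 3 4 3 3 3

Derivation:
t=0: arr=3 -> substrate=0 bound=3 product=0
t=1: arr=2 -> substrate=1 bound=4 product=0
t=2: arr=1 -> substrate=0 bound=3 product=3
t=3: arr=3 -> substrate=1 bound=4 product=4
t=4: arr=0 -> substrate=0 bound=3 product=6
t=5: arr=0 -> substrate=0 bound=1 product=8
t=6: arr=2 -> substrate=0 bound=2 product=9
t=7: arr=0 -> substrate=0 bound=2 product=9
t=8: arr=3 -> substrate=0 bound=3 product=11
t=9: arr=2 -> substrate=1 bound=4 product=11
t=10: arr=1 -> substrate=0 bound=3 product=14
t=11: arr=1 -> substrate=0 bound=3 product=15
t=12: arr=2 -> substrate=0 bound=3 product=17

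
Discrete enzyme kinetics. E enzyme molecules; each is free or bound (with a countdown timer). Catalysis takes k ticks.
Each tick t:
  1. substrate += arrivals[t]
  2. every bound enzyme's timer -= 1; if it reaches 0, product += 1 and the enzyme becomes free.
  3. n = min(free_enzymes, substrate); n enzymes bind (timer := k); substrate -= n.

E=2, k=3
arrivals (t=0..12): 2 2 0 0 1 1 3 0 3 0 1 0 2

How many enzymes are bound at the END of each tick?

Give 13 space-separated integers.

t=0: arr=2 -> substrate=0 bound=2 product=0
t=1: arr=2 -> substrate=2 bound=2 product=0
t=2: arr=0 -> substrate=2 bound=2 product=0
t=3: arr=0 -> substrate=0 bound=2 product=2
t=4: arr=1 -> substrate=1 bound=2 product=2
t=5: arr=1 -> substrate=2 bound=2 product=2
t=6: arr=3 -> substrate=3 bound=2 product=4
t=7: arr=0 -> substrate=3 bound=2 product=4
t=8: arr=3 -> substrate=6 bound=2 product=4
t=9: arr=0 -> substrate=4 bound=2 product=6
t=10: arr=1 -> substrate=5 bound=2 product=6
t=11: arr=0 -> substrate=5 bound=2 product=6
t=12: arr=2 -> substrate=5 bound=2 product=8

Answer: 2 2 2 2 2 2 2 2 2 2 2 2 2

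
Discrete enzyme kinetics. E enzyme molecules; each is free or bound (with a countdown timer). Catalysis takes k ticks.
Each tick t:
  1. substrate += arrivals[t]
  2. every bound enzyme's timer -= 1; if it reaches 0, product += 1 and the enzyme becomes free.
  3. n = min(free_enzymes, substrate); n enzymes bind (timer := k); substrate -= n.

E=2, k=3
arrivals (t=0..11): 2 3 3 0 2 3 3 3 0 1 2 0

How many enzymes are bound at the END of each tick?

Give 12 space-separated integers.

t=0: arr=2 -> substrate=0 bound=2 product=0
t=1: arr=3 -> substrate=3 bound=2 product=0
t=2: arr=3 -> substrate=6 bound=2 product=0
t=3: arr=0 -> substrate=4 bound=2 product=2
t=4: arr=2 -> substrate=6 bound=2 product=2
t=5: arr=3 -> substrate=9 bound=2 product=2
t=6: arr=3 -> substrate=10 bound=2 product=4
t=7: arr=3 -> substrate=13 bound=2 product=4
t=8: arr=0 -> substrate=13 bound=2 product=4
t=9: arr=1 -> substrate=12 bound=2 product=6
t=10: arr=2 -> substrate=14 bound=2 product=6
t=11: arr=0 -> substrate=14 bound=2 product=6

Answer: 2 2 2 2 2 2 2 2 2 2 2 2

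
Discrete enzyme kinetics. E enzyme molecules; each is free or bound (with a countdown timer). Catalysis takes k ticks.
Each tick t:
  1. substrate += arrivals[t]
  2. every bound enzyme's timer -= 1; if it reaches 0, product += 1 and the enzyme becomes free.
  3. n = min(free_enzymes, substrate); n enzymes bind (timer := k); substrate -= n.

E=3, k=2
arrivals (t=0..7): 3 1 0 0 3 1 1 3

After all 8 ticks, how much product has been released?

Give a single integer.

t=0: arr=3 -> substrate=0 bound=3 product=0
t=1: arr=1 -> substrate=1 bound=3 product=0
t=2: arr=0 -> substrate=0 bound=1 product=3
t=3: arr=0 -> substrate=0 bound=1 product=3
t=4: arr=3 -> substrate=0 bound=3 product=4
t=5: arr=1 -> substrate=1 bound=3 product=4
t=6: arr=1 -> substrate=0 bound=2 product=7
t=7: arr=3 -> substrate=2 bound=3 product=7

Answer: 7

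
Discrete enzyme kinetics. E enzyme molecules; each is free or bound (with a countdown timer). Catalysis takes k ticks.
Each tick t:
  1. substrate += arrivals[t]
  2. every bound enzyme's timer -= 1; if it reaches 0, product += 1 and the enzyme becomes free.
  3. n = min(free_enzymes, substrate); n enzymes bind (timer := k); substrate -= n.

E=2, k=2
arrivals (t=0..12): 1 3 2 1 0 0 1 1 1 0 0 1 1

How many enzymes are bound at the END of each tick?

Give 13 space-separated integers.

Answer: 1 2 2 2 2 2 2 2 2 2 1 1 2

Derivation:
t=0: arr=1 -> substrate=0 bound=1 product=0
t=1: arr=3 -> substrate=2 bound=2 product=0
t=2: arr=2 -> substrate=3 bound=2 product=1
t=3: arr=1 -> substrate=3 bound=2 product=2
t=4: arr=0 -> substrate=2 bound=2 product=3
t=5: arr=0 -> substrate=1 bound=2 product=4
t=6: arr=1 -> substrate=1 bound=2 product=5
t=7: arr=1 -> substrate=1 bound=2 product=6
t=8: arr=1 -> substrate=1 bound=2 product=7
t=9: arr=0 -> substrate=0 bound=2 product=8
t=10: arr=0 -> substrate=0 bound=1 product=9
t=11: arr=1 -> substrate=0 bound=1 product=10
t=12: arr=1 -> substrate=0 bound=2 product=10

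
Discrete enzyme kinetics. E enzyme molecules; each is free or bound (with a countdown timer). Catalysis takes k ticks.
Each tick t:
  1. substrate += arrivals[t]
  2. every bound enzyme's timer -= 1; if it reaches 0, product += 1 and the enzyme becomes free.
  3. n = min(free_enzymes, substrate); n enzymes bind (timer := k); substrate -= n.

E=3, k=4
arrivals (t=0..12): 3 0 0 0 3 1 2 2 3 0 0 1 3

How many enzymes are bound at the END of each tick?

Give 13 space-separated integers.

Answer: 3 3 3 3 3 3 3 3 3 3 3 3 3

Derivation:
t=0: arr=3 -> substrate=0 bound=3 product=0
t=1: arr=0 -> substrate=0 bound=3 product=0
t=2: arr=0 -> substrate=0 bound=3 product=0
t=3: arr=0 -> substrate=0 bound=3 product=0
t=4: arr=3 -> substrate=0 bound=3 product=3
t=5: arr=1 -> substrate=1 bound=3 product=3
t=6: arr=2 -> substrate=3 bound=3 product=3
t=7: arr=2 -> substrate=5 bound=3 product=3
t=8: arr=3 -> substrate=5 bound=3 product=6
t=9: arr=0 -> substrate=5 bound=3 product=6
t=10: arr=0 -> substrate=5 bound=3 product=6
t=11: arr=1 -> substrate=6 bound=3 product=6
t=12: arr=3 -> substrate=6 bound=3 product=9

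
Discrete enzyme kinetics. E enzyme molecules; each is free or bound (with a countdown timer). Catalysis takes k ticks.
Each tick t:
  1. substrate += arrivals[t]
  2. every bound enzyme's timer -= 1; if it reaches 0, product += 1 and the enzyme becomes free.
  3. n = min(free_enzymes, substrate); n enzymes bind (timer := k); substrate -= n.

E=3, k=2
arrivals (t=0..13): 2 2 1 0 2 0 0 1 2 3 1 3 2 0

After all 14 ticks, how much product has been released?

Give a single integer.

t=0: arr=2 -> substrate=0 bound=2 product=0
t=1: arr=2 -> substrate=1 bound=3 product=0
t=2: arr=1 -> substrate=0 bound=3 product=2
t=3: arr=0 -> substrate=0 bound=2 product=3
t=4: arr=2 -> substrate=0 bound=2 product=5
t=5: arr=0 -> substrate=0 bound=2 product=5
t=6: arr=0 -> substrate=0 bound=0 product=7
t=7: arr=1 -> substrate=0 bound=1 product=7
t=8: arr=2 -> substrate=0 bound=3 product=7
t=9: arr=3 -> substrate=2 bound=3 product=8
t=10: arr=1 -> substrate=1 bound=3 product=10
t=11: arr=3 -> substrate=3 bound=3 product=11
t=12: arr=2 -> substrate=3 bound=3 product=13
t=13: arr=0 -> substrate=2 bound=3 product=14

Answer: 14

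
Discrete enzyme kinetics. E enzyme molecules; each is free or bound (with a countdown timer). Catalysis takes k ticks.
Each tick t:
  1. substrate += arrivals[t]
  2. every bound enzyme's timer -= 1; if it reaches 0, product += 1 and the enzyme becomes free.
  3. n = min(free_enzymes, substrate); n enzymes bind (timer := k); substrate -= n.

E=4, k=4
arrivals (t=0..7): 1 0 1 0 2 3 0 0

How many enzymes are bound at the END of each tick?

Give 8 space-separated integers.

Answer: 1 1 2 2 3 4 4 4

Derivation:
t=0: arr=1 -> substrate=0 bound=1 product=0
t=1: arr=0 -> substrate=0 bound=1 product=0
t=2: arr=1 -> substrate=0 bound=2 product=0
t=3: arr=0 -> substrate=0 bound=2 product=0
t=4: arr=2 -> substrate=0 bound=3 product=1
t=5: arr=3 -> substrate=2 bound=4 product=1
t=6: arr=0 -> substrate=1 bound=4 product=2
t=7: arr=0 -> substrate=1 bound=4 product=2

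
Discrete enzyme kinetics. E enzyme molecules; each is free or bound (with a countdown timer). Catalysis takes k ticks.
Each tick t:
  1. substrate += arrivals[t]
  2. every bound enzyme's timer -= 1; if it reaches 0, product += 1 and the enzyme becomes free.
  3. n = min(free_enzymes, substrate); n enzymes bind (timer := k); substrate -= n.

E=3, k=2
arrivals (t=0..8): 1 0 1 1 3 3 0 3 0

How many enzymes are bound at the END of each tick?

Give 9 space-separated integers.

Answer: 1 1 1 2 3 3 3 3 3

Derivation:
t=0: arr=1 -> substrate=0 bound=1 product=0
t=1: arr=0 -> substrate=0 bound=1 product=0
t=2: arr=1 -> substrate=0 bound=1 product=1
t=3: arr=1 -> substrate=0 bound=2 product=1
t=4: arr=3 -> substrate=1 bound=3 product=2
t=5: arr=3 -> substrate=3 bound=3 product=3
t=6: arr=0 -> substrate=1 bound=3 product=5
t=7: arr=3 -> substrate=3 bound=3 product=6
t=8: arr=0 -> substrate=1 bound=3 product=8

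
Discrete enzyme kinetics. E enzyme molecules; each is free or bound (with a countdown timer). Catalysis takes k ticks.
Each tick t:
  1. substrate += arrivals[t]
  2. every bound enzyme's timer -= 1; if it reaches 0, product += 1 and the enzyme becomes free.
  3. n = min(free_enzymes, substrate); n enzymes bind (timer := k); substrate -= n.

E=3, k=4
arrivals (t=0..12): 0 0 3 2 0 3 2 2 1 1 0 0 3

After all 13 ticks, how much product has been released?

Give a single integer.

t=0: arr=0 -> substrate=0 bound=0 product=0
t=1: arr=0 -> substrate=0 bound=0 product=0
t=2: arr=3 -> substrate=0 bound=3 product=0
t=3: arr=2 -> substrate=2 bound=3 product=0
t=4: arr=0 -> substrate=2 bound=3 product=0
t=5: arr=3 -> substrate=5 bound=3 product=0
t=6: arr=2 -> substrate=4 bound=3 product=3
t=7: arr=2 -> substrate=6 bound=3 product=3
t=8: arr=1 -> substrate=7 bound=3 product=3
t=9: arr=1 -> substrate=8 bound=3 product=3
t=10: arr=0 -> substrate=5 bound=3 product=6
t=11: arr=0 -> substrate=5 bound=3 product=6
t=12: arr=3 -> substrate=8 bound=3 product=6

Answer: 6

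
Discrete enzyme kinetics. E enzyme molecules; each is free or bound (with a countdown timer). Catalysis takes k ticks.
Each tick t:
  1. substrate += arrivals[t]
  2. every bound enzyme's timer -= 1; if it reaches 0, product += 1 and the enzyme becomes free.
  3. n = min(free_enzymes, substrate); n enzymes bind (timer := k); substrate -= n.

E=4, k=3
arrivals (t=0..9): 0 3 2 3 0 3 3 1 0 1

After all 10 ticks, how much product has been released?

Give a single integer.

Answer: 8

Derivation:
t=0: arr=0 -> substrate=0 bound=0 product=0
t=1: arr=3 -> substrate=0 bound=3 product=0
t=2: arr=2 -> substrate=1 bound=4 product=0
t=3: arr=3 -> substrate=4 bound=4 product=0
t=4: arr=0 -> substrate=1 bound=4 product=3
t=5: arr=3 -> substrate=3 bound=4 product=4
t=6: arr=3 -> substrate=6 bound=4 product=4
t=7: arr=1 -> substrate=4 bound=4 product=7
t=8: arr=0 -> substrate=3 bound=4 product=8
t=9: arr=1 -> substrate=4 bound=4 product=8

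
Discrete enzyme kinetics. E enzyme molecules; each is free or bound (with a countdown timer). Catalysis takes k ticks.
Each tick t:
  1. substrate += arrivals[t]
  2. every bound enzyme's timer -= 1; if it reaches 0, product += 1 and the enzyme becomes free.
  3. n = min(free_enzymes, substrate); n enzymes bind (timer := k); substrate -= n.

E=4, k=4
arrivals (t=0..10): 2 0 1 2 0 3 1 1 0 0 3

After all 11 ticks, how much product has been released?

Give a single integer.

t=0: arr=2 -> substrate=0 bound=2 product=0
t=1: arr=0 -> substrate=0 bound=2 product=0
t=2: arr=1 -> substrate=0 bound=3 product=0
t=3: arr=2 -> substrate=1 bound=4 product=0
t=4: arr=0 -> substrate=0 bound=3 product=2
t=5: arr=3 -> substrate=2 bound=4 product=2
t=6: arr=1 -> substrate=2 bound=4 product=3
t=7: arr=1 -> substrate=2 bound=4 product=4
t=8: arr=0 -> substrate=1 bound=4 product=5
t=9: arr=0 -> substrate=0 bound=4 product=6
t=10: arr=3 -> substrate=2 bound=4 product=7

Answer: 7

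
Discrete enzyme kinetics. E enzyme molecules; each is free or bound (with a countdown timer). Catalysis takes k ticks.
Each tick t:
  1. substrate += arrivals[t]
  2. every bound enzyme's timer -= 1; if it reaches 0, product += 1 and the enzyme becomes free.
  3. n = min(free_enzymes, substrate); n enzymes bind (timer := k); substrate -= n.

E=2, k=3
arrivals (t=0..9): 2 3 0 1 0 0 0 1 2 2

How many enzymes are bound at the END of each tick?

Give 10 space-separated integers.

Answer: 2 2 2 2 2 2 2 2 2 2

Derivation:
t=0: arr=2 -> substrate=0 bound=2 product=0
t=1: arr=3 -> substrate=3 bound=2 product=0
t=2: arr=0 -> substrate=3 bound=2 product=0
t=3: arr=1 -> substrate=2 bound=2 product=2
t=4: arr=0 -> substrate=2 bound=2 product=2
t=5: arr=0 -> substrate=2 bound=2 product=2
t=6: arr=0 -> substrate=0 bound=2 product=4
t=7: arr=1 -> substrate=1 bound=2 product=4
t=8: arr=2 -> substrate=3 bound=2 product=4
t=9: arr=2 -> substrate=3 bound=2 product=6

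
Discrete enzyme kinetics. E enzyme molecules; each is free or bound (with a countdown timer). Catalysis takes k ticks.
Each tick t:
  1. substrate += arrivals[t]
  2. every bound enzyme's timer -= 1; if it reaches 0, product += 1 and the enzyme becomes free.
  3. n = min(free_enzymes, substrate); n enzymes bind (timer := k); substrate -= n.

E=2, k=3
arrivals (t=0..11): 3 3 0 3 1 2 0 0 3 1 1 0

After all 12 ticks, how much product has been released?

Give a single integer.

t=0: arr=3 -> substrate=1 bound=2 product=0
t=1: arr=3 -> substrate=4 bound=2 product=0
t=2: arr=0 -> substrate=4 bound=2 product=0
t=3: arr=3 -> substrate=5 bound=2 product=2
t=4: arr=1 -> substrate=6 bound=2 product=2
t=5: arr=2 -> substrate=8 bound=2 product=2
t=6: arr=0 -> substrate=6 bound=2 product=4
t=7: arr=0 -> substrate=6 bound=2 product=4
t=8: arr=3 -> substrate=9 bound=2 product=4
t=9: arr=1 -> substrate=8 bound=2 product=6
t=10: arr=1 -> substrate=9 bound=2 product=6
t=11: arr=0 -> substrate=9 bound=2 product=6

Answer: 6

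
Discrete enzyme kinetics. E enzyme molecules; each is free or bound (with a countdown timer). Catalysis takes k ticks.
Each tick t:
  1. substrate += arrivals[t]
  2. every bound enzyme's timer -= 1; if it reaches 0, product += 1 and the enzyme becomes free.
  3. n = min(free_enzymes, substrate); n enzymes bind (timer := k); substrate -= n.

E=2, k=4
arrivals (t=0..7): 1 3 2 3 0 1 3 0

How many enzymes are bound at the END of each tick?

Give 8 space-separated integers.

t=0: arr=1 -> substrate=0 bound=1 product=0
t=1: arr=3 -> substrate=2 bound=2 product=0
t=2: arr=2 -> substrate=4 bound=2 product=0
t=3: arr=3 -> substrate=7 bound=2 product=0
t=4: arr=0 -> substrate=6 bound=2 product=1
t=5: arr=1 -> substrate=6 bound=2 product=2
t=6: arr=3 -> substrate=9 bound=2 product=2
t=7: arr=0 -> substrate=9 bound=2 product=2

Answer: 1 2 2 2 2 2 2 2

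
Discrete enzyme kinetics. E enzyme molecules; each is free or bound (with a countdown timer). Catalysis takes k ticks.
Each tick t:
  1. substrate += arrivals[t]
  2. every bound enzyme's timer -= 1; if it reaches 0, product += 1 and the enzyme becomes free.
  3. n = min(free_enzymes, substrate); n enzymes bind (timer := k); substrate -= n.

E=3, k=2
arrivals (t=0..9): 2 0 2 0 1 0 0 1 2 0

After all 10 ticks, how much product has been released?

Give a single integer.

t=0: arr=2 -> substrate=0 bound=2 product=0
t=1: arr=0 -> substrate=0 bound=2 product=0
t=2: arr=2 -> substrate=0 bound=2 product=2
t=3: arr=0 -> substrate=0 bound=2 product=2
t=4: arr=1 -> substrate=0 bound=1 product=4
t=5: arr=0 -> substrate=0 bound=1 product=4
t=6: arr=0 -> substrate=0 bound=0 product=5
t=7: arr=1 -> substrate=0 bound=1 product=5
t=8: arr=2 -> substrate=0 bound=3 product=5
t=9: arr=0 -> substrate=0 bound=2 product=6

Answer: 6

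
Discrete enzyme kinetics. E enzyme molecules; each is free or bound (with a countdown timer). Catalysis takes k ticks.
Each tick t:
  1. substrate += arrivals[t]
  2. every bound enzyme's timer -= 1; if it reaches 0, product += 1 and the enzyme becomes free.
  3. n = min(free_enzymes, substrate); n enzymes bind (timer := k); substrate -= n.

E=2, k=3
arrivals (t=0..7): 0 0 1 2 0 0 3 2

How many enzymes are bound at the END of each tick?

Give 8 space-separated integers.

t=0: arr=0 -> substrate=0 bound=0 product=0
t=1: arr=0 -> substrate=0 bound=0 product=0
t=2: arr=1 -> substrate=0 bound=1 product=0
t=3: arr=2 -> substrate=1 bound=2 product=0
t=4: arr=0 -> substrate=1 bound=2 product=0
t=5: arr=0 -> substrate=0 bound=2 product=1
t=6: arr=3 -> substrate=2 bound=2 product=2
t=7: arr=2 -> substrate=4 bound=2 product=2

Answer: 0 0 1 2 2 2 2 2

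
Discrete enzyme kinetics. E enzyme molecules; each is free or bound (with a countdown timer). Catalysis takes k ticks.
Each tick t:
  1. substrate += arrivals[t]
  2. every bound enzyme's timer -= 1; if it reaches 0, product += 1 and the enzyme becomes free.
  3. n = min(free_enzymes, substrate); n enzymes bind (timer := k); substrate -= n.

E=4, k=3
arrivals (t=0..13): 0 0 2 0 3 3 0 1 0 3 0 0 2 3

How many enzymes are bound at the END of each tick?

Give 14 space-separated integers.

t=0: arr=0 -> substrate=0 bound=0 product=0
t=1: arr=0 -> substrate=0 bound=0 product=0
t=2: arr=2 -> substrate=0 bound=2 product=0
t=3: arr=0 -> substrate=0 bound=2 product=0
t=4: arr=3 -> substrate=1 bound=4 product=0
t=5: arr=3 -> substrate=2 bound=4 product=2
t=6: arr=0 -> substrate=2 bound=4 product=2
t=7: arr=1 -> substrate=1 bound=4 product=4
t=8: arr=0 -> substrate=0 bound=3 product=6
t=9: arr=3 -> substrate=2 bound=4 product=6
t=10: arr=0 -> substrate=0 bound=4 product=8
t=11: arr=0 -> substrate=0 bound=3 product=9
t=12: arr=2 -> substrate=0 bound=4 product=10
t=13: arr=3 -> substrate=1 bound=4 product=12

Answer: 0 0 2 2 4 4 4 4 3 4 4 3 4 4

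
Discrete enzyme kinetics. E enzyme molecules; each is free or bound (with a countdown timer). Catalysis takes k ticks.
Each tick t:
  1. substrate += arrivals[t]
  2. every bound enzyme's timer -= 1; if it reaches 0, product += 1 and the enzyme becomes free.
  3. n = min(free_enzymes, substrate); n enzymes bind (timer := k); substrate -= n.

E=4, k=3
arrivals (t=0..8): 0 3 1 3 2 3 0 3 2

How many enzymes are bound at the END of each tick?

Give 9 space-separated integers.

t=0: arr=0 -> substrate=0 bound=0 product=0
t=1: arr=3 -> substrate=0 bound=3 product=0
t=2: arr=1 -> substrate=0 bound=4 product=0
t=3: arr=3 -> substrate=3 bound=4 product=0
t=4: arr=2 -> substrate=2 bound=4 product=3
t=5: arr=3 -> substrate=4 bound=4 product=4
t=6: arr=0 -> substrate=4 bound=4 product=4
t=7: arr=3 -> substrate=4 bound=4 product=7
t=8: arr=2 -> substrate=5 bound=4 product=8

Answer: 0 3 4 4 4 4 4 4 4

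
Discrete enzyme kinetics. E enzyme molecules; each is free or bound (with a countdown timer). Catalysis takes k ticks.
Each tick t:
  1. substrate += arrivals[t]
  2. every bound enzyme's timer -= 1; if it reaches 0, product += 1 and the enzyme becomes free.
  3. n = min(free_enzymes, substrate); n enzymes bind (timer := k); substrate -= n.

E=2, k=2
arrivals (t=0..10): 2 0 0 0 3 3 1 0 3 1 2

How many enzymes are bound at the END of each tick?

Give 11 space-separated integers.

Answer: 2 2 0 0 2 2 2 2 2 2 2

Derivation:
t=0: arr=2 -> substrate=0 bound=2 product=0
t=1: arr=0 -> substrate=0 bound=2 product=0
t=2: arr=0 -> substrate=0 bound=0 product=2
t=3: arr=0 -> substrate=0 bound=0 product=2
t=4: arr=3 -> substrate=1 bound=2 product=2
t=5: arr=3 -> substrate=4 bound=2 product=2
t=6: arr=1 -> substrate=3 bound=2 product=4
t=7: arr=0 -> substrate=3 bound=2 product=4
t=8: arr=3 -> substrate=4 bound=2 product=6
t=9: arr=1 -> substrate=5 bound=2 product=6
t=10: arr=2 -> substrate=5 bound=2 product=8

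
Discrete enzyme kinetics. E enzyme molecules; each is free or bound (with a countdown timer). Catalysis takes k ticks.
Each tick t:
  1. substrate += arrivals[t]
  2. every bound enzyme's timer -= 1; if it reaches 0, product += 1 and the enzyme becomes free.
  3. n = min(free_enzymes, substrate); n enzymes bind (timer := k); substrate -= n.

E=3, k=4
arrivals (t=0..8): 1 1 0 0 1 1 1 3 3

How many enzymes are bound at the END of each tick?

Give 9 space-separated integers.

Answer: 1 2 2 2 2 2 3 3 3

Derivation:
t=0: arr=1 -> substrate=0 bound=1 product=0
t=1: arr=1 -> substrate=0 bound=2 product=0
t=2: arr=0 -> substrate=0 bound=2 product=0
t=3: arr=0 -> substrate=0 bound=2 product=0
t=4: arr=1 -> substrate=0 bound=2 product=1
t=5: arr=1 -> substrate=0 bound=2 product=2
t=6: arr=1 -> substrate=0 bound=3 product=2
t=7: arr=3 -> substrate=3 bound=3 product=2
t=8: arr=3 -> substrate=5 bound=3 product=3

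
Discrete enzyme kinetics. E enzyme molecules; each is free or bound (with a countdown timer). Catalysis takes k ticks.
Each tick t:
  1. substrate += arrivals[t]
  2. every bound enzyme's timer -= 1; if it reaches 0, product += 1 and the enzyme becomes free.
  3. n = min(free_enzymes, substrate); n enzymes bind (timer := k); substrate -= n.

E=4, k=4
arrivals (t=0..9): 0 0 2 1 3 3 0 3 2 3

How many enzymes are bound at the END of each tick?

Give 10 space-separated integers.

Answer: 0 0 2 3 4 4 4 4 4 4

Derivation:
t=0: arr=0 -> substrate=0 bound=0 product=0
t=1: arr=0 -> substrate=0 bound=0 product=0
t=2: arr=2 -> substrate=0 bound=2 product=0
t=3: arr=1 -> substrate=0 bound=3 product=0
t=4: arr=3 -> substrate=2 bound=4 product=0
t=5: arr=3 -> substrate=5 bound=4 product=0
t=6: arr=0 -> substrate=3 bound=4 product=2
t=7: arr=3 -> substrate=5 bound=4 product=3
t=8: arr=2 -> substrate=6 bound=4 product=4
t=9: arr=3 -> substrate=9 bound=4 product=4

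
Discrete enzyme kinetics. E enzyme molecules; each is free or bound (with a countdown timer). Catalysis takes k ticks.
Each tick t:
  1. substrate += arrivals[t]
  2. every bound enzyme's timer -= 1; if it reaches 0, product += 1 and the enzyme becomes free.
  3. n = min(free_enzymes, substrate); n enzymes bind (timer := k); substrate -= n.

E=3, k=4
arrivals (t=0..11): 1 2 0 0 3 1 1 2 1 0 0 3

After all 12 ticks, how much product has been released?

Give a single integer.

t=0: arr=1 -> substrate=0 bound=1 product=0
t=1: arr=2 -> substrate=0 bound=3 product=0
t=2: arr=0 -> substrate=0 bound=3 product=0
t=3: arr=0 -> substrate=0 bound=3 product=0
t=4: arr=3 -> substrate=2 bound=3 product=1
t=5: arr=1 -> substrate=1 bound=3 product=3
t=6: arr=1 -> substrate=2 bound=3 product=3
t=7: arr=2 -> substrate=4 bound=3 product=3
t=8: arr=1 -> substrate=4 bound=3 product=4
t=9: arr=0 -> substrate=2 bound=3 product=6
t=10: arr=0 -> substrate=2 bound=3 product=6
t=11: arr=3 -> substrate=5 bound=3 product=6

Answer: 6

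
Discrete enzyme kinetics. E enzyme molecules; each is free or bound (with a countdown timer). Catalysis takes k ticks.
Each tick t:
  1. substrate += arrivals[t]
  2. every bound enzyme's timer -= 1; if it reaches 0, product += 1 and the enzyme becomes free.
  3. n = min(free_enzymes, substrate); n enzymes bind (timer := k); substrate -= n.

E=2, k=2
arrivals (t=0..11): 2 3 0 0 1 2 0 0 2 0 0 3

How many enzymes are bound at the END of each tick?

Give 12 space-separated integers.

t=0: arr=2 -> substrate=0 bound=2 product=0
t=1: arr=3 -> substrate=3 bound=2 product=0
t=2: arr=0 -> substrate=1 bound=2 product=2
t=3: arr=0 -> substrate=1 bound=2 product=2
t=4: arr=1 -> substrate=0 bound=2 product=4
t=5: arr=2 -> substrate=2 bound=2 product=4
t=6: arr=0 -> substrate=0 bound=2 product=6
t=7: arr=0 -> substrate=0 bound=2 product=6
t=8: arr=2 -> substrate=0 bound=2 product=8
t=9: arr=0 -> substrate=0 bound=2 product=8
t=10: arr=0 -> substrate=0 bound=0 product=10
t=11: arr=3 -> substrate=1 bound=2 product=10

Answer: 2 2 2 2 2 2 2 2 2 2 0 2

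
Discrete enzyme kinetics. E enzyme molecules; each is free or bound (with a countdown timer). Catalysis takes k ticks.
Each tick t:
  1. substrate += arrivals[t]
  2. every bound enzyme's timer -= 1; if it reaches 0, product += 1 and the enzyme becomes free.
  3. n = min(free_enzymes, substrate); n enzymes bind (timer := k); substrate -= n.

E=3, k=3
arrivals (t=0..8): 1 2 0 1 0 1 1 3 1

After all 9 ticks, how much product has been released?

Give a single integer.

Answer: 5

Derivation:
t=0: arr=1 -> substrate=0 bound=1 product=0
t=1: arr=2 -> substrate=0 bound=3 product=0
t=2: arr=0 -> substrate=0 bound=3 product=0
t=3: arr=1 -> substrate=0 bound=3 product=1
t=4: arr=0 -> substrate=0 bound=1 product=3
t=5: arr=1 -> substrate=0 bound=2 product=3
t=6: arr=1 -> substrate=0 bound=2 product=4
t=7: arr=3 -> substrate=2 bound=3 product=4
t=8: arr=1 -> substrate=2 bound=3 product=5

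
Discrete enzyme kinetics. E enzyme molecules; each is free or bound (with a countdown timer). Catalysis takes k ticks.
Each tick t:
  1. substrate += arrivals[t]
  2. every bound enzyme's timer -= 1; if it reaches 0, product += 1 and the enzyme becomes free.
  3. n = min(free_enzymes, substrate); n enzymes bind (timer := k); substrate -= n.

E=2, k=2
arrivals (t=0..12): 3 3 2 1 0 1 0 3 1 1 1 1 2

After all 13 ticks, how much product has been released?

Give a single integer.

Answer: 12

Derivation:
t=0: arr=3 -> substrate=1 bound=2 product=0
t=1: arr=3 -> substrate=4 bound=2 product=0
t=2: arr=2 -> substrate=4 bound=2 product=2
t=3: arr=1 -> substrate=5 bound=2 product=2
t=4: arr=0 -> substrate=3 bound=2 product=4
t=5: arr=1 -> substrate=4 bound=2 product=4
t=6: arr=0 -> substrate=2 bound=2 product=6
t=7: arr=3 -> substrate=5 bound=2 product=6
t=8: arr=1 -> substrate=4 bound=2 product=8
t=9: arr=1 -> substrate=5 bound=2 product=8
t=10: arr=1 -> substrate=4 bound=2 product=10
t=11: arr=1 -> substrate=5 bound=2 product=10
t=12: arr=2 -> substrate=5 bound=2 product=12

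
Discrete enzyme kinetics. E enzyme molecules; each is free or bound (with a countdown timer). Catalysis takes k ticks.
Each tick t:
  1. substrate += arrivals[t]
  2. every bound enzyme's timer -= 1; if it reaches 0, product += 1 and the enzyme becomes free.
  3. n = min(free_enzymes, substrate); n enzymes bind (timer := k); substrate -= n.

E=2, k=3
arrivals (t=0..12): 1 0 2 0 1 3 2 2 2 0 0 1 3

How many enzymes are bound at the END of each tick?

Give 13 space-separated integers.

t=0: arr=1 -> substrate=0 bound=1 product=0
t=1: arr=0 -> substrate=0 bound=1 product=0
t=2: arr=2 -> substrate=1 bound=2 product=0
t=3: arr=0 -> substrate=0 bound=2 product=1
t=4: arr=1 -> substrate=1 bound=2 product=1
t=5: arr=3 -> substrate=3 bound=2 product=2
t=6: arr=2 -> substrate=4 bound=2 product=3
t=7: arr=2 -> substrate=6 bound=2 product=3
t=8: arr=2 -> substrate=7 bound=2 product=4
t=9: arr=0 -> substrate=6 bound=2 product=5
t=10: arr=0 -> substrate=6 bound=2 product=5
t=11: arr=1 -> substrate=6 bound=2 product=6
t=12: arr=3 -> substrate=8 bound=2 product=7

Answer: 1 1 2 2 2 2 2 2 2 2 2 2 2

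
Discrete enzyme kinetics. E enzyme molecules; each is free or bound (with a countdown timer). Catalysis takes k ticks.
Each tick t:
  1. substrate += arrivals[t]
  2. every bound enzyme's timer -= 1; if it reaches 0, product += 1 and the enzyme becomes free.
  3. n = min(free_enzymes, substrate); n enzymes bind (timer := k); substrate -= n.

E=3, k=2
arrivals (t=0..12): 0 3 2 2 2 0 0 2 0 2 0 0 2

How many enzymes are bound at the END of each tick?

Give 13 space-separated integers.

Answer: 0 3 3 3 3 3 3 2 2 2 2 0 2

Derivation:
t=0: arr=0 -> substrate=0 bound=0 product=0
t=1: arr=3 -> substrate=0 bound=3 product=0
t=2: arr=2 -> substrate=2 bound=3 product=0
t=3: arr=2 -> substrate=1 bound=3 product=3
t=4: arr=2 -> substrate=3 bound=3 product=3
t=5: arr=0 -> substrate=0 bound=3 product=6
t=6: arr=0 -> substrate=0 bound=3 product=6
t=7: arr=2 -> substrate=0 bound=2 product=9
t=8: arr=0 -> substrate=0 bound=2 product=9
t=9: arr=2 -> substrate=0 bound=2 product=11
t=10: arr=0 -> substrate=0 bound=2 product=11
t=11: arr=0 -> substrate=0 bound=0 product=13
t=12: arr=2 -> substrate=0 bound=2 product=13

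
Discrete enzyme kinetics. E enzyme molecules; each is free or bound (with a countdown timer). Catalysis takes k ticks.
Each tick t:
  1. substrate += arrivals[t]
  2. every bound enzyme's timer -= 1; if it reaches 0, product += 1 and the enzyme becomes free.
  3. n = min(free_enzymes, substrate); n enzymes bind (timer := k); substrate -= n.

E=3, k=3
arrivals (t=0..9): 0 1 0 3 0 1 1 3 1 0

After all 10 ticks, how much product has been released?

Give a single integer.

t=0: arr=0 -> substrate=0 bound=0 product=0
t=1: arr=1 -> substrate=0 bound=1 product=0
t=2: arr=0 -> substrate=0 bound=1 product=0
t=3: arr=3 -> substrate=1 bound=3 product=0
t=4: arr=0 -> substrate=0 bound=3 product=1
t=5: arr=1 -> substrate=1 bound=3 product=1
t=6: arr=1 -> substrate=0 bound=3 product=3
t=7: arr=3 -> substrate=2 bound=3 product=4
t=8: arr=1 -> substrate=3 bound=3 product=4
t=9: arr=0 -> substrate=1 bound=3 product=6

Answer: 6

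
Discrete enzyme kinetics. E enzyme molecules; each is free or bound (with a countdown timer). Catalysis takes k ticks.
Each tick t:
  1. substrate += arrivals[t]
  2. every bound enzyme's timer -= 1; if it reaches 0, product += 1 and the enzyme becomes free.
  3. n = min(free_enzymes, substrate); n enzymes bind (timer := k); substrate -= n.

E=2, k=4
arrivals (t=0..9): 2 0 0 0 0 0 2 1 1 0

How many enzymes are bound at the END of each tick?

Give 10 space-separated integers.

Answer: 2 2 2 2 0 0 2 2 2 2

Derivation:
t=0: arr=2 -> substrate=0 bound=2 product=0
t=1: arr=0 -> substrate=0 bound=2 product=0
t=2: arr=0 -> substrate=0 bound=2 product=0
t=3: arr=0 -> substrate=0 bound=2 product=0
t=4: arr=0 -> substrate=0 bound=0 product=2
t=5: arr=0 -> substrate=0 bound=0 product=2
t=6: arr=2 -> substrate=0 bound=2 product=2
t=7: arr=1 -> substrate=1 bound=2 product=2
t=8: arr=1 -> substrate=2 bound=2 product=2
t=9: arr=0 -> substrate=2 bound=2 product=2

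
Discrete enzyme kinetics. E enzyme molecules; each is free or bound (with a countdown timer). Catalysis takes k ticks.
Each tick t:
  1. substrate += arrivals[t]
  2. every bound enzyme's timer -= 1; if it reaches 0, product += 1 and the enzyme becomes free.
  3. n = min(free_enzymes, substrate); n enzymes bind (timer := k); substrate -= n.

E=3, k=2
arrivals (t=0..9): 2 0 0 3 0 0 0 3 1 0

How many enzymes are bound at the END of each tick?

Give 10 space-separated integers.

t=0: arr=2 -> substrate=0 bound=2 product=0
t=1: arr=0 -> substrate=0 bound=2 product=0
t=2: arr=0 -> substrate=0 bound=0 product=2
t=3: arr=3 -> substrate=0 bound=3 product=2
t=4: arr=0 -> substrate=0 bound=3 product=2
t=5: arr=0 -> substrate=0 bound=0 product=5
t=6: arr=0 -> substrate=0 bound=0 product=5
t=7: arr=3 -> substrate=0 bound=3 product=5
t=8: arr=1 -> substrate=1 bound=3 product=5
t=9: arr=0 -> substrate=0 bound=1 product=8

Answer: 2 2 0 3 3 0 0 3 3 1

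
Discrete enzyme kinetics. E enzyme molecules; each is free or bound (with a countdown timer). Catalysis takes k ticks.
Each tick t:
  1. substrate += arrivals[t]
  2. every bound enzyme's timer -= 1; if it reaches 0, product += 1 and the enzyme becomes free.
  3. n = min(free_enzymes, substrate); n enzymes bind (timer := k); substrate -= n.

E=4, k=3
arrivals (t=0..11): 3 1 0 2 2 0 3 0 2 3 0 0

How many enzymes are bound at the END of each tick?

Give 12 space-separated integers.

t=0: arr=3 -> substrate=0 bound=3 product=0
t=1: arr=1 -> substrate=0 bound=4 product=0
t=2: arr=0 -> substrate=0 bound=4 product=0
t=3: arr=2 -> substrate=0 bound=3 product=3
t=4: arr=2 -> substrate=0 bound=4 product=4
t=5: arr=0 -> substrate=0 bound=4 product=4
t=6: arr=3 -> substrate=1 bound=4 product=6
t=7: arr=0 -> substrate=0 bound=3 product=8
t=8: arr=2 -> substrate=1 bound=4 product=8
t=9: arr=3 -> substrate=2 bound=4 product=10
t=10: arr=0 -> substrate=1 bound=4 product=11
t=11: arr=0 -> substrate=0 bound=4 product=12

Answer: 3 4 4 3 4 4 4 3 4 4 4 4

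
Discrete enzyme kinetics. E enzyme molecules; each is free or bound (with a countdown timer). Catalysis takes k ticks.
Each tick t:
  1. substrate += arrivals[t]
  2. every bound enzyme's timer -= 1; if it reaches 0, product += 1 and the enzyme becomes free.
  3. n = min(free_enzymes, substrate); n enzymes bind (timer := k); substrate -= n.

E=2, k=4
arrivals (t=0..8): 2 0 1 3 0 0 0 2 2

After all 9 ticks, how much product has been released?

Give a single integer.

t=0: arr=2 -> substrate=0 bound=2 product=0
t=1: arr=0 -> substrate=0 bound=2 product=0
t=2: arr=1 -> substrate=1 bound=2 product=0
t=3: arr=3 -> substrate=4 bound=2 product=0
t=4: arr=0 -> substrate=2 bound=2 product=2
t=5: arr=0 -> substrate=2 bound=2 product=2
t=6: arr=0 -> substrate=2 bound=2 product=2
t=7: arr=2 -> substrate=4 bound=2 product=2
t=8: arr=2 -> substrate=4 bound=2 product=4

Answer: 4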